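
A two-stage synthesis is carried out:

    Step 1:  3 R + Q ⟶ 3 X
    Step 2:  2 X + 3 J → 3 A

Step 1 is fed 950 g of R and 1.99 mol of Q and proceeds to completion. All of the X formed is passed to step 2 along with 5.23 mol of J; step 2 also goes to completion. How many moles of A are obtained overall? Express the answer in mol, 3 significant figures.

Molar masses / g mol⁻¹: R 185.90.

Step 1:
n(R) = 950.0 / 185.90 = 5.110 mol
n(Q) = 1.990 mol
n/ν → R: 1.703, Q: 1.990; R is limiting.
n(X) produced = (3/3) × 5.110 = 5.110 mol
Step 2:
n(X) available = 5.110 mol
n(J) = 5.230 mol
n/ν → X: 2.555, J: 1.743; J is limiting.
n(A) = (3/3) × 5.230 = 5.230 mol

5.23 mol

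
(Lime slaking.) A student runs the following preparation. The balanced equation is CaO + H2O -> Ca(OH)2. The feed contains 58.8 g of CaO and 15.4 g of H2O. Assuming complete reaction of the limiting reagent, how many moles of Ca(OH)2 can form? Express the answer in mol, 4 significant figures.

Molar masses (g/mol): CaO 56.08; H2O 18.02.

0.8546 mol

n(CaO) = 58.80 / 56.08 = 1.049 mol
n(H2O) = 15.40 / 18.02 = 0.8546 mol
n/ν → CaO: 1.049, H2O: 0.8546; H2O is limiting.
n(Ca(OH)2) = (1/1) × 0.8546 = 0.8546 mol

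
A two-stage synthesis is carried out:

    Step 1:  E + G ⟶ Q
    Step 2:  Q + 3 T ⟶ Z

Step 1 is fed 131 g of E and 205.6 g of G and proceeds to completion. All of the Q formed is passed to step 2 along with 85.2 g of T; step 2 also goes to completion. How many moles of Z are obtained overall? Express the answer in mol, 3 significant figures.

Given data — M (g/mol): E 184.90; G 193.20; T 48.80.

Step 1:
n(E) = 131.0 / 184.90 = 0.7085 mol
n(G) = 205.6 / 193.20 = 1.064 mol
n/ν for E = 0.7085/1 = 0.7085
n/ν for G = 1.064/1 = 1.064
Smallest n/ν is E → limiting reagent.
n(Q) produced = (1/1) × 0.7085 = 0.7085 mol
Step 2:
n(Q) available = 0.7085 mol
n(T) = 85.20 / 48.80 = 1.746 mol
n/ν for Q = 0.7085/1 = 0.7085
n/ν for T = 1.746/3 = 0.5820
Smallest n/ν is T → limiting reagent.
n(Z) = (1/3) × 1.746 = 0.5820 mol

0.582 mol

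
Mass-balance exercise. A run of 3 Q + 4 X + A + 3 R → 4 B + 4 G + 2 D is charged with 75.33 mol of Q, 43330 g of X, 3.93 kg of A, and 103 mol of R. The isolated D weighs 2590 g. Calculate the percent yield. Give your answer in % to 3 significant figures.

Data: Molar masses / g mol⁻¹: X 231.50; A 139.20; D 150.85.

34.2 %

n(Q) = 75.33 mol
n(X) = 43330 / 231.50 = 187.2 mol
n(A) = 3.930×1000 / 139.20 = 28.23 mol
n(R) = 103.0 mol
n/ν for Q = 75.33/3 = 25.11
n/ν for X = 187.2/4 = 46.80
n/ν for A = 28.23/1 = 28.23
n/ν for R = 103.0/3 = 34.33
Smallest n/ν is Q → limiting reagent.
theoretical n(D) = (2/3) × 75.33 = 50.22 mol → 7576 g
% yield = 2590 / 7576 × 100 = 34.19 %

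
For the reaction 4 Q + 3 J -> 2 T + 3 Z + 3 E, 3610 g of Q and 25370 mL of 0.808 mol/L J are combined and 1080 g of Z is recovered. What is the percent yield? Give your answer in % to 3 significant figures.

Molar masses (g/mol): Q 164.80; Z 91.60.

n(Q) = 3610 / 164.80 = 21.91 mol
n(J) = 0.808 × 25370/1000 = 20.50 mol
n/ν for Q = 21.91/4 = 5.478
n/ν for J = 20.50/3 = 6.833
Smallest n/ν is Q → limiting reagent.
theoretical n(Z) = (3/4) × 21.91 = 16.43 mol → 1505 g
% yield = 1080 / 1505 × 100 = 71.76 %

71.8 %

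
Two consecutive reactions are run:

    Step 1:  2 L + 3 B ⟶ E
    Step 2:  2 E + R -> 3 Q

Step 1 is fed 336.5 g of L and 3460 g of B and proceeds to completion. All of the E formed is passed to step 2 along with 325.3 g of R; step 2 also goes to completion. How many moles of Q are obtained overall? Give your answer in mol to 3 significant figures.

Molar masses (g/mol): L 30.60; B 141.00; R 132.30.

Step 1:
n(L) = 336.5 / 30.60 = 11.00 mol
n(B) = 3460 / 141.00 = 24.54 mol
n/ν for L = 11.00/2 = 5.500
n/ν for B = 24.54/3 = 8.180
Smallest n/ν is L → limiting reagent.
n(E) produced = (1/2) × 11.00 = 5.500 mol
Step 2:
n(E) available = 5.500 mol
n(R) = 325.3 / 132.30 = 2.459 mol
n/ν for E = 5.500/2 = 2.750
n/ν for R = 2.459/1 = 2.459
Smallest n/ν is R → limiting reagent.
n(Q) = (3/1) × 2.459 = 7.377 mol

7.38 mol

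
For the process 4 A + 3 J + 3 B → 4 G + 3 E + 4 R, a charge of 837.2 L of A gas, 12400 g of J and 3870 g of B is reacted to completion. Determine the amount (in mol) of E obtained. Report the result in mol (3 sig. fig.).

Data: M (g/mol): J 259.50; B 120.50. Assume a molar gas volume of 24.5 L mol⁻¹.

25.6 mol

n(A) = 837.2 / 24.5 = 34.17 mol
n(J) = 12400 / 259.50 = 47.78 mol
n(B) = 3870 / 120.50 = 32.12 mol
n/ν → A: 8.543, J: 15.93, B: 10.71; A is limiting.
n(E) = (3/4) × 34.17 = 25.63 mol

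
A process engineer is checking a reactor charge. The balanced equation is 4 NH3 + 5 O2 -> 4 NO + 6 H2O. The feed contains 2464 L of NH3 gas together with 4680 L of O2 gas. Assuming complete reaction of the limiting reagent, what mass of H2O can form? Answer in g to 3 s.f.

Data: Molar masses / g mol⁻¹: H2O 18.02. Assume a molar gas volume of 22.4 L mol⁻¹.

n(NH3) = 2464 / 22.4 = 110.0 mol
n(O2) = 4680 / 22.4 = 208.9 mol
n/ν for NH3 = 110.0/4 = 27.50
n/ν for O2 = 208.9/5 = 41.78
Smallest n/ν is NH3 → limiting reagent.
n(H2O) = (6/4) × 110.0 = 165.0 mol
mass = 165.0 × 18.02 = 2973 g

2970 g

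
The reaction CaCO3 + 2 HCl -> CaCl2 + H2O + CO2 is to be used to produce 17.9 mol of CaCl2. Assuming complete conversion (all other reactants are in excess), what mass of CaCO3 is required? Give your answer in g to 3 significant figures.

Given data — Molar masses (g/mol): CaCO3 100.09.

n(CaCl2) = 17.90 mol
n(CaCO3) = (1/1) × 17.90 = 17.90 mol
mass = 17.90 × 100.09 = 1792 g

1790 g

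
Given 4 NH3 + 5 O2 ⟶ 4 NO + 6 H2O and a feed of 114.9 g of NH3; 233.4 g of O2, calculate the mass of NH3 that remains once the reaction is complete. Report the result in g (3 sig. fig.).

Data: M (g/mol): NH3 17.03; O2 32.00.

15.5 g

n(NH3) = 114.9 / 17.03 = 6.747 mol
n(O2) = 233.4 / 32.00 = 7.294 mol
n/ν → NH3: 1.687, O2: 1.459; O2 is limiting.
NH3 consumed = (4/5) × 7.294 = 5.835 mol
NH3 remaining = 6.747 − 5.835 = 0.9120 mol
mass = 0.9120 × 17.03 = 15.53 g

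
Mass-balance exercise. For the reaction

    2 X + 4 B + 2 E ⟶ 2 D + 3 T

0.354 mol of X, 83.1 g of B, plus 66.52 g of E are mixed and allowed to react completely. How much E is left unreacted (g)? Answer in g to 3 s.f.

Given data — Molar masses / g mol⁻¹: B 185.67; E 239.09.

13.0 g

n(X) = 0.3540 mol
n(B) = 83.10 / 185.67 = 0.4476 mol
n(E) = 66.52 / 239.09 = 0.2782 mol
n/ν → X: 0.1770, B: 0.1119, E: 0.1391; B is limiting.
E consumed = (2/4) × 0.4476 = 0.2238 mol
E remaining = 0.2782 − 0.2238 = 0.05440 mol
mass = 0.05440 × 239.09 = 13.01 g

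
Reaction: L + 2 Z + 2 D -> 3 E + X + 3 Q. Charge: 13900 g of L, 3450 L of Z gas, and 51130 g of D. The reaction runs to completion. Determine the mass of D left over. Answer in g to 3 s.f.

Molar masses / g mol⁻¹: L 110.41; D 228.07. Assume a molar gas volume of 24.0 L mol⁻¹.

n(L) = 13900 / 110.41 = 125.9 mol
n(Z) = 3450 / 24.0 = 143.8 mol
n(D) = 51130 / 228.07 = 224.2 mol
n/ν → L: 125.9, Z: 71.90, D: 112.1; Z is limiting.
D consumed = (2/2) × 143.8 = 143.8 mol
D remaining = 224.2 − 143.8 = 80.40 mol
mass = 80.40 × 228.07 = 18340 g

18300 g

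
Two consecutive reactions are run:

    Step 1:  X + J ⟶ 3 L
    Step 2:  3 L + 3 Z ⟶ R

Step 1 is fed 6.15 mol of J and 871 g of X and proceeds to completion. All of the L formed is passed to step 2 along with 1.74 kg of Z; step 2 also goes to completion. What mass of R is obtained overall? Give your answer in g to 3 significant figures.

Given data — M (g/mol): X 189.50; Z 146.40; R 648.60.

2570 g

Step 1:
n(J) = 6.150 mol
n(X) = 871.0 / 189.50 = 4.596 mol
n/ν for J = 6.150/1 = 6.150
n/ν for X = 4.596/1 = 4.596
Smallest n/ν is X → limiting reagent.
n(L) produced = (3/1) × 4.596 = 13.79 mol
Step 2:
n(L) available = 13.79 mol
n(Z) = 1.740×1000 / 146.40 = 11.89 mol
n/ν for L = 13.79/3 = 4.597
n/ν for Z = 11.89/3 = 3.963
Smallest n/ν is Z → limiting reagent.
n(R) = (1/3) × 11.89 = 3.963 mol
mass = 3.963 × 648.60 = 2570 g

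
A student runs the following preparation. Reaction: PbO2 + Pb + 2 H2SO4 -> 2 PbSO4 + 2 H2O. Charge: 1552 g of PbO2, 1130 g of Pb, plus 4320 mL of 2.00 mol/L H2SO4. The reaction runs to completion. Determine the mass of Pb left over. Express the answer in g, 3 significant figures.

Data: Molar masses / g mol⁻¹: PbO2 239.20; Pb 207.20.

n(PbO2) = 1552 / 239.20 = 6.488 mol
n(Pb) = 1130 / 207.20 = 5.454 mol
n(H2SO4) = 2.00 × 4320/1000 = 8.640 mol
n/ν → PbO2: 6.488, Pb: 5.454, H2SO4: 4.320; H2SO4 is limiting.
Pb consumed = (1/2) × 8.640 = 4.320 mol
Pb remaining = 5.454 − 4.320 = 1.134 mol
mass = 1.134 × 207.20 = 235.0 g

235 g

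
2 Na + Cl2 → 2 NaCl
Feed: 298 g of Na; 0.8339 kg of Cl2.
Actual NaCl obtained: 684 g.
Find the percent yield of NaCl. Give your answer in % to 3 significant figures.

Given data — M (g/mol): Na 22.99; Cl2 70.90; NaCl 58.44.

n(Na) = 298.0 / 22.99 = 12.96 mol
n(Cl2) = 0.8339×1000 / 70.90 = 11.76 mol
n/ν for Na = 12.96/2 = 6.480
n/ν for Cl2 = 11.76/1 = 11.76
Smallest n/ν is Na → limiting reagent.
theoretical n(NaCl) = (2/2) × 12.96 = 12.96 mol → 757.4 g
% yield = 684 / 757.4 × 100 = 90.31 %

90.3 %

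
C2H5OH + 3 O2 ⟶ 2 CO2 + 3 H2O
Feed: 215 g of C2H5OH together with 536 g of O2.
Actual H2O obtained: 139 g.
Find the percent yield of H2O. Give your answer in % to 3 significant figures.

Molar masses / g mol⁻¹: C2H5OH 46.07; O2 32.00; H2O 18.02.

n(C2H5OH) = 215.0 / 46.07 = 4.667 mol
n(O2) = 536.0 / 32.00 = 16.75 mol
n/ν for C2H5OH = 4.667/1 = 4.667
n/ν for O2 = 16.75/3 = 5.583
Smallest n/ν is C2H5OH → limiting reagent.
theoretical n(H2O) = (3/1) × 4.667 = 14.00 mol → 252.3 g
% yield = 139 / 252.3 × 100 = 55.09 %

55.1 %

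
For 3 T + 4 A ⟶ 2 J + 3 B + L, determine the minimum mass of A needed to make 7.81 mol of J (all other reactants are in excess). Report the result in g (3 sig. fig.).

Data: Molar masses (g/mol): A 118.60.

n(J) = 7.810 mol
n(A) = (4/2) × 7.810 = 15.62 mol
mass = 15.62 × 118.60 = 1853 g

1850 g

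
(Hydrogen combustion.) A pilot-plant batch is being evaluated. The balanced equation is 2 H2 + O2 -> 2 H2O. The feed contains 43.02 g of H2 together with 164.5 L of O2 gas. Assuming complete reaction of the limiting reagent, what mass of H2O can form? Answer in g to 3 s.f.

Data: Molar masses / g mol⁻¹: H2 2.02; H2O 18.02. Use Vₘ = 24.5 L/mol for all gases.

n(H2) = 43.02 / 2.02 = 21.30 mol
n(O2) = 164.5 / 24.5 = 6.714 mol
n/ν for H2 = 21.30/2 = 10.65
n/ν for O2 = 6.714/1 = 6.714
Smallest n/ν is O2 → limiting reagent.
n(H2O) = (2/1) × 6.714 = 13.43 mol
mass = 13.43 × 18.02 = 242.0 g

242 g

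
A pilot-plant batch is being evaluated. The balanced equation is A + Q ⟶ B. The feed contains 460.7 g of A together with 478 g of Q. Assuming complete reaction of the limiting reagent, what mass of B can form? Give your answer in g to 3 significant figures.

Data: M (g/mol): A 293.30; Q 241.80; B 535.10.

841 g

n(A) = 460.7 / 293.30 = 1.571 mol
n(Q) = 478.0 / 241.80 = 1.977 mol
n/ν → A: 1.571, Q: 1.977; A is limiting.
n(B) = (1/1) × 1.571 = 1.571 mol
mass = 1.571 × 535.10 = 840.6 g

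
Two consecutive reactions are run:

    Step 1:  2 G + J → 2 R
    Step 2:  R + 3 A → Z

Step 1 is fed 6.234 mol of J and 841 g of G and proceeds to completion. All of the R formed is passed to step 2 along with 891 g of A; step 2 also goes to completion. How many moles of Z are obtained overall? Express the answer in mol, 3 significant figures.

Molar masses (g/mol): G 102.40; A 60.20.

4.93 mol

Step 1:
n(J) = 6.234 mol
n(G) = 841.0 / 102.40 = 8.213 mol
n/ν → J: 6.234, G: 4.107; G is limiting.
n(R) produced = (2/2) × 8.213 = 8.213 mol
Step 2:
n(R) available = 8.213 mol
n(A) = 891.0 / 60.20 = 14.80 mol
n/ν → R: 8.213, A: 4.933; A is limiting.
n(Z) = (1/3) × 14.80 = 4.933 mol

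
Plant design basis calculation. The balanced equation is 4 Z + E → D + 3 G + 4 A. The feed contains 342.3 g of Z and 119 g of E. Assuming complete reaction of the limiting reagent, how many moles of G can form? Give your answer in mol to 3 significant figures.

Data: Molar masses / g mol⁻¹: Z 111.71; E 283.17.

1.26 mol

n(Z) = 342.3 / 111.71 = 3.064 mol
n(E) = 119.0 / 283.17 = 0.4202 mol
n/ν for Z = 3.064/4 = 0.7660
n/ν for E = 0.4202/1 = 0.4202
Smallest n/ν is E → limiting reagent.
n(G) = (3/1) × 0.4202 = 1.261 mol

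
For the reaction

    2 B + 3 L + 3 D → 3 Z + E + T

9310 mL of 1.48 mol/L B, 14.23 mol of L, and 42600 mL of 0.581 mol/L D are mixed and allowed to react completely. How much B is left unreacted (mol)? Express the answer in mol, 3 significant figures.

n(B) = 1.48 × 9310/1000 = 13.78 mol
n(L) = 14.23 mol
n(D) = 0.581 × 42600/1000 = 24.75 mol
n/ν for B = 13.78/2 = 6.890
n/ν for L = 14.23/3 = 4.743
n/ν for D = 24.75/3 = 8.250
Smallest n/ν is L → limiting reagent.
B consumed = (2/3) × 14.23 = 9.487 mol
B remaining = 13.78 − 9.487 = 4.293 mol

4.29 mol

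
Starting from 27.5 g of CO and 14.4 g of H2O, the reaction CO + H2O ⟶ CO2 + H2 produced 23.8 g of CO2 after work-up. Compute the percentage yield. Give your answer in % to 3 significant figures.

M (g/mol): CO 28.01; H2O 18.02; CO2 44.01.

n(CO) = 27.50 / 28.01 = 0.9818 mol
n(H2O) = 14.40 / 18.02 = 0.7991 mol
n/ν → CO: 0.9818, H2O: 0.7991; H2O is limiting.
theoretical n(CO2) = (1/1) × 0.7991 = 0.7991 mol → 35.17 g
% yield = 23.8 / 35.17 × 100 = 67.67 %

67.7 %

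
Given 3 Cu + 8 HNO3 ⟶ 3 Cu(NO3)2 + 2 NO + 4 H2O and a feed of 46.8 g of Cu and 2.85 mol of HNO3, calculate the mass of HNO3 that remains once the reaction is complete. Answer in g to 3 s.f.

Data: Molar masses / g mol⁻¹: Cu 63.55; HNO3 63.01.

n(Cu) = 46.80 / 63.55 = 0.7364 mol
n(HNO3) = 2.850 mol
n/ν → Cu: 0.2455, HNO3: 0.3563; Cu is limiting.
HNO3 consumed = (8/3) × 0.7364 = 1.964 mol
HNO3 remaining = 2.850 − 1.964 = 0.8860 mol
mass = 0.8860 × 63.01 = 55.83 g

55.8 g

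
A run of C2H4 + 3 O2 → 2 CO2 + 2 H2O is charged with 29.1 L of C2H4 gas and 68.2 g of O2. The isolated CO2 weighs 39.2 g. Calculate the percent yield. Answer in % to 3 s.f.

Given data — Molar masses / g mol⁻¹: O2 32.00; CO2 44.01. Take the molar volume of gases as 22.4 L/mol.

n(C2H4) = 29.10 / 22.4 = 1.299 mol
n(O2) = 68.20 / 32.00 = 2.131 mol
n/ν for C2H4 = 1.299/1 = 1.299
n/ν for O2 = 2.131/3 = 0.7103
Smallest n/ν is O2 → limiting reagent.
theoretical n(CO2) = (2/3) × 2.131 = 1.421 mol → 62.54 g
% yield = 39.2 / 62.54 × 100 = 62.68 %

62.7 %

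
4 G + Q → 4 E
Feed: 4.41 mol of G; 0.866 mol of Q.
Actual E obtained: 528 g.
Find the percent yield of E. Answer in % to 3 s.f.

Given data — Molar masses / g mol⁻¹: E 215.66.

n(G) = 4.410 mol
n(Q) = 0.8660 mol
n/ν for G = 4.410/4 = 1.103
n/ν for Q = 0.8660/1 = 0.8660
Smallest n/ν is Q → limiting reagent.
theoretical n(E) = (4/1) × 0.8660 = 3.464 mol → 747.0 g
% yield = 528 / 747.0 × 100 = 70.68 %

70.7 %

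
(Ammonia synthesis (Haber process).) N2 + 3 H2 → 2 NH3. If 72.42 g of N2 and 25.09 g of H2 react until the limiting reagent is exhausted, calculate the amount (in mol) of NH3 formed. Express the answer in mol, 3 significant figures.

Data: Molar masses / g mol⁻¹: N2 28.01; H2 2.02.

5.17 mol

n(N2) = 72.42 / 28.01 = 2.586 mol
n(H2) = 25.09 / 2.02 = 12.42 mol
n/ν for N2 = 2.586/1 = 2.586
n/ν for H2 = 12.42/3 = 4.140
Smallest n/ν is N2 → limiting reagent.
n(NH3) = (2/1) × 2.586 = 5.172 mol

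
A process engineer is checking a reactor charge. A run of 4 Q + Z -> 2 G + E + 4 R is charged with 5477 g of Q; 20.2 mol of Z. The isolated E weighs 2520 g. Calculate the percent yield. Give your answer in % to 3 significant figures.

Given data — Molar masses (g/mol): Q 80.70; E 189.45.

78.4 %

n(Q) = 5477 / 80.70 = 67.87 mol
n(Z) = 20.20 mol
n/ν → Q: 16.97, Z: 20.20; Q is limiting.
theoretical n(E) = (1/4) × 67.87 = 16.97 mol → 3215 g
% yield = 2520 / 3215 × 100 = 78.38 %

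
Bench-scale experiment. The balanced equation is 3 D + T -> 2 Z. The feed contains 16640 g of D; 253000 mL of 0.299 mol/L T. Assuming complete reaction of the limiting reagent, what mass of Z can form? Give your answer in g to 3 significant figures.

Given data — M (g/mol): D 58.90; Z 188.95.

n(D) = 16640 / 58.90 = 282.5 mol
n(T) = 0.299 × 253000/1000 = 75.65 mol
n/ν for D = 282.5/3 = 94.17
n/ν for T = 75.65/1 = 75.65
Smallest n/ν is T → limiting reagent.
n(Z) = (2/1) × 75.65 = 151.3 mol
mass = 151.3 × 188.95 = 28590 g

28600 g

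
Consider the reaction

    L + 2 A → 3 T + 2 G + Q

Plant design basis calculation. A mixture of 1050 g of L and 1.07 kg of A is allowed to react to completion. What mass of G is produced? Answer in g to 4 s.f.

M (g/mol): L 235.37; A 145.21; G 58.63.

432.0 g

n(L) = 1050 / 235.37 = 4.461 mol
n(A) = 1.070×1000 / 145.21 = 7.369 mol
n/ν for L = 4.461/1 = 4.461
n/ν for A = 7.369/2 = 3.685
Smallest n/ν is A → limiting reagent.
n(G) = (2/2) × 7.369 = 7.369 mol
mass = 7.369 × 58.63 = 432.0 g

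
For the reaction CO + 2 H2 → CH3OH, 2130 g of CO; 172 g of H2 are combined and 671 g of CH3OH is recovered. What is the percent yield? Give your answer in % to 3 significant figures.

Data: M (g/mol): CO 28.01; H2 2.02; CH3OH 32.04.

n(CO) = 2130 / 28.01 = 76.04 mol
n(H2) = 172.0 / 2.02 = 85.15 mol
n/ν for CO = 76.04/1 = 76.04
n/ν for H2 = 85.15/2 = 42.58
Smallest n/ν is H2 → limiting reagent.
theoretical n(CH3OH) = (1/2) × 85.15 = 42.58 mol → 1364 g
% yield = 671 / 1364 × 100 = 49.19 %

49.2 %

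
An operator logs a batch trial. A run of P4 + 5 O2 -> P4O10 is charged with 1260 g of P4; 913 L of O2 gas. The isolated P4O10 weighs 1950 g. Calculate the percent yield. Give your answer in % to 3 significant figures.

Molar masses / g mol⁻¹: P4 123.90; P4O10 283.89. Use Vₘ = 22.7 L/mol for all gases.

85.4 %

n(P4) = 1260 / 123.90 = 10.17 mol
n(O2) = 913.0 / 22.7 = 40.22 mol
n/ν → P4: 10.17, O2: 8.044; O2 is limiting.
theoretical n(P4O10) = (1/5) × 40.22 = 8.044 mol → 2284 g
% yield = 1950 / 2284 × 100 = 85.38 %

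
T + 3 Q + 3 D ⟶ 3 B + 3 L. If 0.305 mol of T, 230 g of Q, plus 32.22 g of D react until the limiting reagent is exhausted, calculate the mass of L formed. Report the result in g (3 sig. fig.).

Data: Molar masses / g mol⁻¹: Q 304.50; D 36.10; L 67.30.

50.8 g

n(T) = 0.3050 mol
n(Q) = 230.0 / 304.50 = 0.7553 mol
n(D) = 32.22 / 36.10 = 0.8925 mol
n/ν → T: 0.3050, Q: 0.2518, D: 0.2975; Q is limiting.
n(L) = (3/3) × 0.7553 = 0.7553 mol
mass = 0.7553 × 67.30 = 50.83 g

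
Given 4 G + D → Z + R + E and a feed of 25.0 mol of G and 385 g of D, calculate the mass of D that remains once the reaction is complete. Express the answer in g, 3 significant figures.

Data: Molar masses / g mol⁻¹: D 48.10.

n(G) = 25.00 mol
n(D) = 385.0 / 48.10 = 8.004 mol
n/ν for G = 25.00/4 = 6.250
n/ν for D = 8.004/1 = 8.004
Smallest n/ν is G → limiting reagent.
D consumed = (1/4) × 25.00 = 6.250 mol
D remaining = 8.004 − 6.250 = 1.754 mol
mass = 1.754 × 48.10 = 84.37 g

84.4 g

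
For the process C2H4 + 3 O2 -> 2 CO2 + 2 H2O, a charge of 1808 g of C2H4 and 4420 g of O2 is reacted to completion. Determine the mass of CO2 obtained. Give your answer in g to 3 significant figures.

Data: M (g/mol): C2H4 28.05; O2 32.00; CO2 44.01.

n(C2H4) = 1808 / 28.05 = 64.46 mol
n(O2) = 4420 / 32.00 = 138.1 mol
n/ν for C2H4 = 64.46/1 = 64.46
n/ν for O2 = 138.1/3 = 46.03
Smallest n/ν is O2 → limiting reagent.
n(CO2) = (2/3) × 138.1 = 92.07 mol
mass = 92.07 × 44.01 = 4052 g

4050 g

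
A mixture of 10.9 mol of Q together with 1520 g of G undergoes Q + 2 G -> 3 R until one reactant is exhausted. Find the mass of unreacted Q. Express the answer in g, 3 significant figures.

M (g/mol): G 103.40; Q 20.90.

74.2 g

n(Q) = 10.90 mol
n(G) = 1520 / 103.40 = 14.70 mol
n/ν for Q = 10.90/1 = 10.90
n/ν for G = 14.70/2 = 7.350
Smallest n/ν is G → limiting reagent.
Q consumed = (1/2) × 14.70 = 7.350 mol
Q remaining = 10.90 − 7.350 = 3.550 mol
mass = 3.550 × 20.90 = 74.20 g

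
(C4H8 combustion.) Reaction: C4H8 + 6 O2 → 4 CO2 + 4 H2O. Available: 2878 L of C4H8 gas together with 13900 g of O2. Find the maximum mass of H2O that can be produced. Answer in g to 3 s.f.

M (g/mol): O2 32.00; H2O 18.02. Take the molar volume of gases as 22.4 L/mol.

n(C4H8) = 2878 / 22.4 = 128.5 mol
n(O2) = 13900 / 32.00 = 434.4 mol
n/ν → C4H8: 128.5, O2: 72.40; O2 is limiting.
n(H2O) = (4/6) × 434.4 = 289.6 mol
mass = 289.6 × 18.02 = 5219 g

5220 g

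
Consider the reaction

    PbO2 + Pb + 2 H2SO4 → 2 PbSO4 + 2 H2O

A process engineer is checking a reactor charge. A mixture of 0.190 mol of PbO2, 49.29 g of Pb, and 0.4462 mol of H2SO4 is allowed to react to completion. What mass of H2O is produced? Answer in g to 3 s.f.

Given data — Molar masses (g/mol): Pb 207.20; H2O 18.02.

n(PbO2) = 0.1900 mol
n(Pb) = 49.29 / 207.20 = 0.2379 mol
n(H2SO4) = 0.4462 mol
n/ν for PbO2 = 0.1900/1 = 0.1900
n/ν for Pb = 0.2379/1 = 0.2379
n/ν for H2SO4 = 0.4462/2 = 0.2231
Smallest n/ν is PbO2 → limiting reagent.
n(H2O) = (2/1) × 0.1900 = 0.3800 mol
mass = 0.3800 × 18.02 = 6.848 g

6.85 g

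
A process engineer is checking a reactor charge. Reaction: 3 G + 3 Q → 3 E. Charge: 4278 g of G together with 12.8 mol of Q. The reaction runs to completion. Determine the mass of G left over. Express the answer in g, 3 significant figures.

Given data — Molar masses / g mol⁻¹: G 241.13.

1190 g

n(G) = 4278 / 241.13 = 17.74 mol
n(Q) = 12.80 mol
n/ν → G: 5.913, Q: 4.267; Q is limiting.
G consumed = (3/3) × 12.80 = 12.80 mol
G remaining = 17.74 − 12.80 = 4.940 mol
mass = 4.940 × 241.13 = 1191 g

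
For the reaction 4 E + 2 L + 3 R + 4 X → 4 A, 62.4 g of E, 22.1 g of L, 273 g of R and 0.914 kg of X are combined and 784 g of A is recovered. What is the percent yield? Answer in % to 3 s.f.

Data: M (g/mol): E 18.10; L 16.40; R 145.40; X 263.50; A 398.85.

n(E) = 62.40 / 18.10 = 3.448 mol
n(L) = 22.10 / 16.40 = 1.348 mol
n(R) = 273.0 / 145.40 = 1.878 mol
n(X) = 0.9140×1000 / 263.50 = 3.469 mol
n/ν → E: 0.8620, L: 0.6740, R: 0.6260, X: 0.8673; R is limiting.
theoretical n(A) = (4/3) × 1.878 = 2.504 mol → 998.7 g
% yield = 784 / 998.7 × 100 = 78.50 %

78.5 %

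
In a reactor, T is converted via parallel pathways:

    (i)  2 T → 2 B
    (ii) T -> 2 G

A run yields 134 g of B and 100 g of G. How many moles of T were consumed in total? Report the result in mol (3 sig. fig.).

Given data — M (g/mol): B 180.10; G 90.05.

1.30 mol

n(B) = 134 / 180.10 = 0.7440 mol
n(G) = 100 / 90.05 = 1.110 mol
n(T) via (i) = (2/2)×0.7440 = 0.7440 mol
n(T) via (ii) = (1/2)×1.110 = 0.5550 mol
total n(T) = 0.7440 + 0.5550 = 1.299 mol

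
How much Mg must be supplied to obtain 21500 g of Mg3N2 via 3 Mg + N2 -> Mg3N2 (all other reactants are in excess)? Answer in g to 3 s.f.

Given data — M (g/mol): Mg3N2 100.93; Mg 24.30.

15500 g

n(Mg3N2) = 21500 / 100.93 = 213.0 mol
n(Mg) = (3/1) × 213.0 = 639.0 mol
mass = 639.0 × 24.30 = 15530 g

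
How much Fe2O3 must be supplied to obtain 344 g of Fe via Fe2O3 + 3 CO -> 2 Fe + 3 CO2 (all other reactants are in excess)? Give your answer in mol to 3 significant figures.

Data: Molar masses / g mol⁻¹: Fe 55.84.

3.08 mol

n(Fe) = 344 / 55.84 = 6.160 mol
n(Fe2O3) = (1/2) × 6.160 = 3.080 mol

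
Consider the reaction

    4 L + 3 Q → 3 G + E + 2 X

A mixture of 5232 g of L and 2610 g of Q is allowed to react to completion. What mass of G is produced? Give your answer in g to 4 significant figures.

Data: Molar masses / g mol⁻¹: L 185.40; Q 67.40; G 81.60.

1727 g

n(L) = 5232 / 185.40 = 28.22 mol
n(Q) = 2610 / 67.40 = 38.72 mol
n/ν → L: 7.055, Q: 12.91; L is limiting.
n(G) = (3/4) × 28.22 = 21.17 mol
mass = 21.17 × 81.60 = 1727 g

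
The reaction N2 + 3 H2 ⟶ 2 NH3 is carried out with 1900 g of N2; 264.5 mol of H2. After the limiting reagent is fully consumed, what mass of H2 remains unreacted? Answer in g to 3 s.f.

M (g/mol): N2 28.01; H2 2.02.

123 g

n(N2) = 1900 / 28.01 = 67.83 mol
n(H2) = 264.5 mol
n/ν for N2 = 67.83/1 = 67.83
n/ν for H2 = 264.5/3 = 88.17
Smallest n/ν is N2 → limiting reagent.
H2 consumed = (3/1) × 67.83 = 203.5 mol
H2 remaining = 264.5 − 203.5 = 61.00 mol
mass = 61.00 × 2.02 = 123.2 g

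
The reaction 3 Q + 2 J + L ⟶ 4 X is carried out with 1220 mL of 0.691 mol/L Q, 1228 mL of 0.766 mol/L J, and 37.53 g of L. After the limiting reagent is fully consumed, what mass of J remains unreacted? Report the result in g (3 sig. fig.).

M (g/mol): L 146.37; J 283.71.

n(Q) = 0.691 × 1220/1000 = 0.8430 mol
n(J) = 0.766 × 1228/1000 = 0.9406 mol
n(L) = 37.53 / 146.37 = 0.2564 mol
n/ν → Q: 0.2810, J: 0.4703, L: 0.2564; L is limiting.
J consumed = (2/1) × 0.2564 = 0.5128 mol
J remaining = 0.9406 − 0.5128 = 0.4278 mol
mass = 0.4278 × 283.71 = 121.4 g

121 g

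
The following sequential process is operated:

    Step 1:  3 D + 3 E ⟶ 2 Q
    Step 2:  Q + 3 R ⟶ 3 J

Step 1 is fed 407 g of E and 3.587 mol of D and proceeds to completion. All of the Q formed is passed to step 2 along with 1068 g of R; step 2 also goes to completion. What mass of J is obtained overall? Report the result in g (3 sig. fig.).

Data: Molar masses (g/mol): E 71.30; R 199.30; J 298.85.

1600 g

Step 1:
n(E) = 407.0 / 71.30 = 5.708 mol
n(D) = 3.587 mol
n/ν for E = 5.708/3 = 1.903
n/ν for D = 3.587/3 = 1.196
Smallest n/ν is D → limiting reagent.
n(Q) produced = (2/3) × 3.587 = 2.391 mol
Step 2:
n(Q) available = 2.391 mol
n(R) = 1068 / 199.30 = 5.359 mol
n/ν for Q = 2.391/1 = 2.391
n/ν for R = 5.359/3 = 1.786
Smallest n/ν is R → limiting reagent.
n(J) = (3/3) × 5.359 = 5.359 mol
mass = 5.359 × 298.85 = 1602 g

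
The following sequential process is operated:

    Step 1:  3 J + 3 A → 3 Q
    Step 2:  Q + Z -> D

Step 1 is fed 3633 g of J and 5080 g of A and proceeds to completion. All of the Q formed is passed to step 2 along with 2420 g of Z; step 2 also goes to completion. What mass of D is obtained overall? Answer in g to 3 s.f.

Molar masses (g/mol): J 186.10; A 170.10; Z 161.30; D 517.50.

Step 1:
n(J) = 3633 / 186.10 = 19.52 mol
n(A) = 5080 / 170.10 = 29.86 mol
n/ν for J = 19.52/3 = 6.507
n/ν for A = 29.86/3 = 9.953
Smallest n/ν is J → limiting reagent.
n(Q) produced = (3/3) × 19.52 = 19.52 mol
Step 2:
n(Q) available = 19.52 mol
n(Z) = 2420 / 161.30 = 15.00 mol
n/ν for Q = 19.52/1 = 19.52
n/ν for Z = 15.00/1 = 15.00
Smallest n/ν is Z → limiting reagent.
n(D) = (1/1) × 15.00 = 15.00 mol
mass = 15.00 × 517.50 = 7763 g

7760 g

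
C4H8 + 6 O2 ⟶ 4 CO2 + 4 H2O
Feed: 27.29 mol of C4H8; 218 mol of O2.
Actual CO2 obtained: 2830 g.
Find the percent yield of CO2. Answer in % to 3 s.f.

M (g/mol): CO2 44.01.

n(C4H8) = 27.29 mol
n(O2) = 218.0 mol
n/ν → C4H8: 27.29, O2: 36.33; C4H8 is limiting.
theoretical n(CO2) = (4/1) × 27.29 = 109.2 mol → 4806 g
% yield = 2830 / 4806 × 100 = 58.88 %

58.9 %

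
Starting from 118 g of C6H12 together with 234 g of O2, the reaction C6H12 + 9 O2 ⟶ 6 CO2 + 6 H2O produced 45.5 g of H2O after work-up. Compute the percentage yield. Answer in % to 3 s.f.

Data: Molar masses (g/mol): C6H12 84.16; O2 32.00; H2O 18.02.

n(C6H12) = 118.0 / 84.16 = 1.402 mol
n(O2) = 234.0 / 32.00 = 7.313 mol
n/ν for C6H12 = 1.402/1 = 1.402
n/ν for O2 = 7.313/9 = 0.8126
Smallest n/ν is O2 → limiting reagent.
theoretical n(H2O) = (6/9) × 7.313 = 4.875 mol → 87.85 g
% yield = 45.5 / 87.85 × 100 = 51.79 %

51.8 %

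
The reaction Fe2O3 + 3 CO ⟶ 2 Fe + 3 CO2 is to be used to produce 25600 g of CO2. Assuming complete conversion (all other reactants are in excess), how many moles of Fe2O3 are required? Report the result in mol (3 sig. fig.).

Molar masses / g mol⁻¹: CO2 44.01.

n(CO2) = 25600 / 44.01 = 581.7 mol
n(Fe2O3) = (1/3) × 581.7 = 193.9 mol

194 mol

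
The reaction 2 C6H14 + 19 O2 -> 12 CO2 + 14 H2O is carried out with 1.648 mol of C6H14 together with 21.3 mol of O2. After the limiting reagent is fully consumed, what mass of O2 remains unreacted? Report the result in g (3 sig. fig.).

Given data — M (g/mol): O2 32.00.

181 g

n(C6H14) = 1.648 mol
n(O2) = 21.30 mol
n/ν for C6H14 = 1.648/2 = 0.8240
n/ν for O2 = 21.30/19 = 1.121
Smallest n/ν is C6H14 → limiting reagent.
O2 consumed = (19/2) × 1.648 = 15.66 mol
O2 remaining = 21.30 − 15.66 = 5.640 mol
mass = 5.640 × 32.00 = 180.5 g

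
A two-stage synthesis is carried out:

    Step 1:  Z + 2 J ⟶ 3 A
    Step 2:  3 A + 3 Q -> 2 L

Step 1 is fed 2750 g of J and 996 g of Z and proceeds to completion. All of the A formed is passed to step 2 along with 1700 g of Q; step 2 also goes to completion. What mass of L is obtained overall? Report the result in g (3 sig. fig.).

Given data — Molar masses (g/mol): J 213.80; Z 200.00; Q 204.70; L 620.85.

3440 g

Step 1:
n(J) = 2750 / 213.80 = 12.86 mol
n(Z) = 996.0 / 200.00 = 4.980 mol
n/ν → J: 6.430, Z: 4.980; Z is limiting.
n(A) produced = (3/1) × 4.980 = 14.94 mol
Step 2:
n(A) available = 14.94 mol
n(Q) = 1700 / 204.70 = 8.305 mol
n/ν → A: 4.980, Q: 2.768; Q is limiting.
n(L) = (2/3) × 8.305 = 5.537 mol
mass = 5.537 × 620.85 = 3438 g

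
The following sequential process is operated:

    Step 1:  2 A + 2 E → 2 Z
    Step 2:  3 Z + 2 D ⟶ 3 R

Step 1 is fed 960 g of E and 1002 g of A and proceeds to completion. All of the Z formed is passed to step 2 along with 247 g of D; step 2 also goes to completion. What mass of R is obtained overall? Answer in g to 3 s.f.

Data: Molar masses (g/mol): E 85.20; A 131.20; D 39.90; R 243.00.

Step 1:
n(E) = 960.0 / 85.20 = 11.27 mol
n(A) = 1002 / 131.20 = 7.637 mol
n/ν for E = 11.27/2 = 5.635
n/ν for A = 7.637/2 = 3.819
Smallest n/ν is A → limiting reagent.
n(Z) produced = (2/2) × 7.637 = 7.637 mol
Step 2:
n(Z) available = 7.637 mol
n(D) = 247.0 / 39.90 = 6.190 mol
n/ν for Z = 7.637/3 = 2.546
n/ν for D = 6.190/2 = 3.095
Smallest n/ν is Z → limiting reagent.
n(R) = (3/3) × 7.637 = 7.637 mol
mass = 7.637 × 243.00 = 1856 g

1860 g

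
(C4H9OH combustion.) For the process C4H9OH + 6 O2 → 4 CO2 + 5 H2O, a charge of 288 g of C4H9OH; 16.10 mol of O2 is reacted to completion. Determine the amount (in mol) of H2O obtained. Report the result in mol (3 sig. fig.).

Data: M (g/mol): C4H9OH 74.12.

13.4 mol

n(C4H9OH) = 288.0 / 74.12 = 3.886 mol
n(O2) = 16.10 mol
n/ν for C4H9OH = 3.886/1 = 3.886
n/ν for O2 = 16.10/6 = 2.683
Smallest n/ν is O2 → limiting reagent.
n(H2O) = (5/6) × 16.10 = 13.42 mol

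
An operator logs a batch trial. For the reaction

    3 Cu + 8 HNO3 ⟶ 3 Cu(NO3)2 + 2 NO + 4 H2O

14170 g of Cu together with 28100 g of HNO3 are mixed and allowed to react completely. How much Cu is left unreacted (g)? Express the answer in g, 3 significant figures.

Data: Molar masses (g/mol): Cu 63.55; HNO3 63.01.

3540 g

n(Cu) = 14170 / 63.55 = 223.0 mol
n(HNO3) = 28100 / 63.01 = 446.0 mol
n/ν → Cu: 74.33, HNO3: 55.75; HNO3 is limiting.
Cu consumed = (3/8) × 446.0 = 167.3 mol
Cu remaining = 223.0 − 167.3 = 55.70 mol
mass = 55.70 × 63.55 = 3540 g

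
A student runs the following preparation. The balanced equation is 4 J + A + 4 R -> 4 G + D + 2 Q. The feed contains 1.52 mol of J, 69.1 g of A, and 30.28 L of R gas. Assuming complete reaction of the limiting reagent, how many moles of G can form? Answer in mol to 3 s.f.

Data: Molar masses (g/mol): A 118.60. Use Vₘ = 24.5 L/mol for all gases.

1.24 mol

n(J) = 1.520 mol
n(A) = 69.10 / 118.60 = 0.5826 mol
n(R) = 30.28 / 24.5 = 1.236 mol
n/ν → J: 0.3800, A: 0.5826, R: 0.3090; R is limiting.
n(G) = (4/4) × 1.236 = 1.236 mol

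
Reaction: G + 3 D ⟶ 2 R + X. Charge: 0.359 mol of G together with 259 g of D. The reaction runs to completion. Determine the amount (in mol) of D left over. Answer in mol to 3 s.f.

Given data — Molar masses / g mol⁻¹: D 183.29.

0.336 mol

n(G) = 0.3590 mol
n(D) = 259.0 / 183.29 = 1.413 mol
n/ν for G = 0.3590/1 = 0.3590
n/ν for D = 1.413/3 = 0.4710
Smallest n/ν is G → limiting reagent.
D consumed = (3/1) × 0.3590 = 1.077 mol
D remaining = 1.413 − 1.077 = 0.3360 mol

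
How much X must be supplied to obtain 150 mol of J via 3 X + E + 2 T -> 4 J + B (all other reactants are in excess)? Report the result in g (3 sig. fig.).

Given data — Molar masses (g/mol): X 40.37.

4540 g

n(J) = 150.0 mol
n(X) = (3/4) × 150.0 = 112.5 mol
mass = 112.5 × 40.37 = 4542 g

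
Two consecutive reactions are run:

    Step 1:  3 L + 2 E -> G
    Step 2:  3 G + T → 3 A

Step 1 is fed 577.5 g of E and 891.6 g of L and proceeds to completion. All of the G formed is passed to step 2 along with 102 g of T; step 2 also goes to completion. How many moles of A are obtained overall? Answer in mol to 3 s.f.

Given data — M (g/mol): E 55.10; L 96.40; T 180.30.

1.70 mol

Step 1:
n(E) = 577.5 / 55.10 = 10.48 mol
n(L) = 891.6 / 96.40 = 9.249 mol
n/ν for E = 10.48/2 = 5.240
n/ν for L = 9.249/3 = 3.083
Smallest n/ν is L → limiting reagent.
n(G) produced = (1/3) × 9.249 = 3.083 mol
Step 2:
n(G) available = 3.083 mol
n(T) = 102.0 / 180.30 = 0.5657 mol
n/ν for G = 3.083/3 = 1.028
n/ν for T = 0.5657/1 = 0.5657
Smallest n/ν is T → limiting reagent.
n(A) = (3/1) × 0.5657 = 1.697 mol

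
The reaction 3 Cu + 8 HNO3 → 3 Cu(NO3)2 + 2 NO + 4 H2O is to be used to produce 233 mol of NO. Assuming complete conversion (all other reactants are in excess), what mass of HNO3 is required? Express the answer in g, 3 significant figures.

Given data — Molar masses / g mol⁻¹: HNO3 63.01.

n(NO) = 233.0 mol
n(HNO3) = (8/2) × 233.0 = 932.0 mol
mass = 932.0 × 63.01 = 58730 g

58700 g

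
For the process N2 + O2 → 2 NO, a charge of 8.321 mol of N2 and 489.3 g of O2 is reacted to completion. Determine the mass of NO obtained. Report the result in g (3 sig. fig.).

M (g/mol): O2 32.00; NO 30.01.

499 g

n(N2) = 8.321 mol
n(O2) = 489.3 / 32.00 = 15.29 mol
n/ν for N2 = 8.321/1 = 8.321
n/ν for O2 = 15.29/1 = 15.29
Smallest n/ν is N2 → limiting reagent.
n(NO) = (2/1) × 8.321 = 16.64 mol
mass = 16.64 × 30.01 = 499.4 g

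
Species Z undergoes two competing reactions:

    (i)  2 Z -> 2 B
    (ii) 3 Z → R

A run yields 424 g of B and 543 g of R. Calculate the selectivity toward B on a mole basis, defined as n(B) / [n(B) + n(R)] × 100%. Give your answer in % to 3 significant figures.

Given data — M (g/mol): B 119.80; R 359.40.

n(B) = 424 / 119.80 = 3.539 mol
n(R) = 543 / 359.40 = 1.511 mol
selectivity = 3.539/(3.539+1.511) × 100 = 70.08 %

70.1 %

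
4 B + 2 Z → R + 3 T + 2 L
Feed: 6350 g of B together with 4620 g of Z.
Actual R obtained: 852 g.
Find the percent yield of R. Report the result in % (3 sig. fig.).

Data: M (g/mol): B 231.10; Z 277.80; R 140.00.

88.6 %

n(B) = 6350 / 231.10 = 27.48 mol
n(Z) = 4620 / 277.80 = 16.63 mol
n/ν for B = 27.48/4 = 6.870
n/ν for Z = 16.63/2 = 8.315
Smallest n/ν is B → limiting reagent.
theoretical n(R) = (1/4) × 27.48 = 6.870 mol → 961.8 g
% yield = 852 / 961.8 × 100 = 88.58 %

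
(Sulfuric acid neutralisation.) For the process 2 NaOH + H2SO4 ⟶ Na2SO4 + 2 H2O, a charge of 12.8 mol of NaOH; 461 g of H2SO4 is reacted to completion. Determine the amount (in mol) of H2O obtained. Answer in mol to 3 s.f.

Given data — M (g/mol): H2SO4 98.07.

9.40 mol

n(NaOH) = 12.80 mol
n(H2SO4) = 461.0 / 98.07 = 4.701 mol
n/ν for NaOH = 12.80/2 = 6.400
n/ν for H2SO4 = 4.701/1 = 4.701
Smallest n/ν is H2SO4 → limiting reagent.
n(H2O) = (2/1) × 4.701 = 9.402 mol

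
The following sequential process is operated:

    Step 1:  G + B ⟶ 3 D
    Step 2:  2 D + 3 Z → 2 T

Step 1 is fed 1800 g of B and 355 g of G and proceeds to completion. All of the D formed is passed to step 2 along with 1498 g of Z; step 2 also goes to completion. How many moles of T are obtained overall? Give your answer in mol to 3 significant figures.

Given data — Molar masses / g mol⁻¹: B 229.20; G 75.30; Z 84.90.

11.8 mol

Step 1:
n(B) = 1800 / 229.20 = 7.853 mol
n(G) = 355.0 / 75.30 = 4.714 mol
n/ν for B = 7.853/1 = 7.853
n/ν for G = 4.714/1 = 4.714
Smallest n/ν is G → limiting reagent.
n(D) produced = (3/1) × 4.714 = 14.14 mol
Step 2:
n(D) available = 14.14 mol
n(Z) = 1498 / 84.90 = 17.64 mol
n/ν for D = 14.14/2 = 7.070
n/ν for Z = 17.64/3 = 5.880
Smallest n/ν is Z → limiting reagent.
n(T) = (2/3) × 17.64 = 11.76 mol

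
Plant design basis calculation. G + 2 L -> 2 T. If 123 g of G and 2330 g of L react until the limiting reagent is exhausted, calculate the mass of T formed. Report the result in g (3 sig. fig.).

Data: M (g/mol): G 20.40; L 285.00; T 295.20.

n(G) = 123.0 / 20.40 = 6.029 mol
n(L) = 2330 / 285.00 = 8.175 mol
n/ν for G = 6.029/1 = 6.029
n/ν for L = 8.175/2 = 4.088
Smallest n/ν is L → limiting reagent.
n(T) = (2/2) × 8.175 = 8.175 mol
mass = 8.175 × 295.20 = 2413 g

2410 g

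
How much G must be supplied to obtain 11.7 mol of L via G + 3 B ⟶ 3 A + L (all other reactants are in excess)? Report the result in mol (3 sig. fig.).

11.7 mol

n(L) = 11.70 mol
n(G) = (1/1) × 11.70 = 11.70 mol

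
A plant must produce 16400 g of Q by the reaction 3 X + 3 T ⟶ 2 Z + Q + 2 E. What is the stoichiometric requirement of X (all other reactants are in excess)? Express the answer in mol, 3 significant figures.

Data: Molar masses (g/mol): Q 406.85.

121 mol

n(Q) = 16400 / 406.85 = 40.31 mol
n(X) = (3/1) × 40.31 = 120.9 mol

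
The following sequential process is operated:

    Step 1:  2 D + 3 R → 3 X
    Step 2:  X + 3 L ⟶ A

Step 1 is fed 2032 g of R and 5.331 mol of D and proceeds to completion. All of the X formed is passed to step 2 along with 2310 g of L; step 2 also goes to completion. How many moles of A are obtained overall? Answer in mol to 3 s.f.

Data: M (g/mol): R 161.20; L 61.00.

8.00 mol

Step 1:
n(R) = 2032 / 161.20 = 12.61 mol
n(D) = 5.331 mol
n/ν for R = 12.61/3 = 4.203
n/ν for D = 5.331/2 = 2.666
Smallest n/ν is D → limiting reagent.
n(X) produced = (3/2) × 5.331 = 7.997 mol
Step 2:
n(X) available = 7.997 mol
n(L) = 2310 / 61.00 = 37.87 mol
n/ν for X = 7.997/1 = 7.997
n/ν for L = 37.87/3 = 12.62
Smallest n/ν is X → limiting reagent.
n(A) = (1/1) × 7.997 = 7.997 mol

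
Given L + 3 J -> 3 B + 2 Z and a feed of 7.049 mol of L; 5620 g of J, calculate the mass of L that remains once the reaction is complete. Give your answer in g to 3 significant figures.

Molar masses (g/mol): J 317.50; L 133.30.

153 g

n(L) = 7.049 mol
n(J) = 5620 / 317.50 = 17.70 mol
n/ν → L: 7.049, J: 5.900; J is limiting.
L consumed = (1/3) × 17.70 = 5.900 mol
L remaining = 7.049 − 5.900 = 1.149 mol
mass = 1.149 × 133.30 = 153.2 g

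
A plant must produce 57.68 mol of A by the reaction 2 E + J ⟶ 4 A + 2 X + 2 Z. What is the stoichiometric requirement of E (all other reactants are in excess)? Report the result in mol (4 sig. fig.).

28.84 mol

n(A) = 57.68 mol
n(E) = (2/4) × 57.68 = 28.84 mol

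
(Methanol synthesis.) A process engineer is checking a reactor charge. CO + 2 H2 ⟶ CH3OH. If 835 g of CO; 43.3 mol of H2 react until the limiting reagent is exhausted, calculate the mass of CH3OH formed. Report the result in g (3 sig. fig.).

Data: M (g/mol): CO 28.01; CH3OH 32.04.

694 g

n(CO) = 835.0 / 28.01 = 29.81 mol
n(H2) = 43.30 mol
n/ν for CO = 29.81/1 = 29.81
n/ν for H2 = 43.30/2 = 21.65
Smallest n/ν is H2 → limiting reagent.
n(CH3OH) = (1/2) × 43.30 = 21.65 mol
mass = 21.65 × 32.04 = 693.7 g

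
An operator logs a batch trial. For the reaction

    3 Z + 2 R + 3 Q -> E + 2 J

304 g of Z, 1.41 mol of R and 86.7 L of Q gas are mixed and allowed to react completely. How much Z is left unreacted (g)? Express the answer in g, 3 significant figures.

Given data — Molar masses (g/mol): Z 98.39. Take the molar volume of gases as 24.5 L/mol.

n(Z) = 304.0 / 98.39 = 3.090 mol
n(R) = 1.410 mol
n(Q) = 86.70 / 24.5 = 3.539 mol
n/ν for Z = 3.090/3 = 1.030
n/ν for R = 1.410/2 = 0.7050
n/ν for Q = 3.539/3 = 1.180
Smallest n/ν is R → limiting reagent.
Z consumed = (3/2) × 1.410 = 2.115 mol
Z remaining = 3.090 − 2.115 = 0.9750 mol
mass = 0.9750 × 98.39 = 95.93 g

95.9 g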